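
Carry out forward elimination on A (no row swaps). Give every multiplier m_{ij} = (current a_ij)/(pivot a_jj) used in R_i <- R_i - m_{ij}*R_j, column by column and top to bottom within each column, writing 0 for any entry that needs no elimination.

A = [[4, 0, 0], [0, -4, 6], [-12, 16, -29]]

Forward elimination:
R2: entry in column 1 is already 0 -> m_{21} = 0 (no row operation needed)
R3 <- R3 - (-3)*R1:  [   0   16  -29 ]
R3 <- R3 - (-4)*R2:  [  0   0  -5 ]
Multipliers (in order of application): m_{21} = 0, m_{31} = -3, m_{32} = -4

multipliers: 0, -3, -4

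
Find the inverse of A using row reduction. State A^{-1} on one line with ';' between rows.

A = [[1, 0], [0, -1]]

Gauss-Jordan on [A | I]:
R2 <- (1/-1)*R2:  [  0   1  |   0  -1 ]
Right block of [I | A^{-1}] is the inverse:
[ 1   0 ]
[ 0  -1 ]

inverse = [1 0; 0 -1]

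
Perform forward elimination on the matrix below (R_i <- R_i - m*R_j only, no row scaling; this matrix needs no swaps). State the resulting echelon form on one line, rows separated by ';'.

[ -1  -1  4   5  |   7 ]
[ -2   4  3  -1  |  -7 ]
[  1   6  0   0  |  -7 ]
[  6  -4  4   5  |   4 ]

REF = [-1 -1 4 5 7; 0 6 -5 -11 -21; 0 0 49/6 85/6 35/2; 0 0 0 -855/49 -218/7]

Forward elimination:
R2 <- R2 - (2)*R1:  [   0    6   -5  -11  -21 ]
R3 <- R3 - (-1)*R1:  [ 0  5  4  5  0 ]
R4 <- R4 - (-6)*R1:  [   0  -10   28   35   46 ]
R3 <- R3 - (5/6)*R2:  [    0     0  49/6  85/6  35/2 ]
R4 <- R4 - (-5/3)*R2:  [    0     0  59/3  50/3    11 ]
R4 <- R4 - (118/49)*R3:  [       0        0        0  -855/49   -218/7 ]
Row echelon form:
[ -1  -1     4        5  |       7 ]
[  0   6    -5      -11  |     -21 ]
[  0   0  49/6     85/6  |    35/2 ]
[  0   0     0  -855/49  |  -218/7 ]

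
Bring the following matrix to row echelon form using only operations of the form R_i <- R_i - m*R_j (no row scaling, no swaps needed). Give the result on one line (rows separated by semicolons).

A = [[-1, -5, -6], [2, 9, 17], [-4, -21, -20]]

Forward elimination:
R2 <- R2 - (-2)*R1:  [  0  -1   5 ]
R3 <- R3 - (4)*R1:  [  0  -1   4 ]
R3 <- R3 - (1)*R2:  [  0   0  -1 ]
Row echelon form:
[ -1  -5  -6 ]
[  0  -1   5 ]
[  0   0  -1 ]

REF = [-1 -5 -6; 0 -1 5; 0 0 -1]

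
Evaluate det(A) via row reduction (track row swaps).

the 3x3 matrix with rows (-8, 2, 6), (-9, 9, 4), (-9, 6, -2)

det(A) = 390

Forward elimination:
R2 <- R2 - (9/8)*R1:  [     0   27/4  -11/4 ]
R3 <- R3 - (9/8)*R1:  [     0   15/4  -35/4 ]
R3 <- R3 - (5/9)*R2:  [     0      0  -65/9 ]
Upper-triangular form:
[ -8     2      6 ]
[  0  27/4  -11/4 ]
[  0     0  -65/9 ]
det(A) = (-1)^0 * (-8) * (27/4) * (-65/9) = 390  (0 row swaps -> sign +1)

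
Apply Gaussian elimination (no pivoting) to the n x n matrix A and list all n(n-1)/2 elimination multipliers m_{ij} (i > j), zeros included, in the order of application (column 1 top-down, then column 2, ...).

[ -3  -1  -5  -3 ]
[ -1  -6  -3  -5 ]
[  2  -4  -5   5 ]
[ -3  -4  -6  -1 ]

multipliers: 1/3, -2/3, 1, 14/17, 9/17, 5/123

Forward elimination:
R2 <- R2 - (1/3)*R1:  [     0  -17/3   -4/3     -4 ]
R3 <- R3 - (-2/3)*R1:  [     0  -14/3  -25/3      3 ]
R4 <- R4 - (1)*R1:  [  0  -3  -1   2 ]
R3 <- R3 - (14/17)*R2:  [       0        0  -123/17   107/17 ]
R4 <- R4 - (9/17)*R2:  [     0      0  -5/17  70/17 ]
R4 <- R4 - (5/123)*R3:  [       0        0        0  475/123 ]
Multipliers (in order of application): m_{21} = 1/3, m_{31} = -2/3, m_{41} = 1, m_{32} = 14/17, m_{42} = 9/17, m_{43} = 5/123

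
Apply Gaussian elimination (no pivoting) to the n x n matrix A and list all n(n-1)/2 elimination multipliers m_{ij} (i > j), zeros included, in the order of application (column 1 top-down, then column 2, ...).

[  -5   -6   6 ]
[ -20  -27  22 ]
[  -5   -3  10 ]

multipliers: 4, 1, -1

Forward elimination:
R2 <- R2 - (4)*R1:  [  0  -3  -2 ]
R3 <- R3 - (1)*R1:  [ 0  3  4 ]
R3 <- R3 - (-1)*R2:  [ 0  0  2 ]
Multipliers (in order of application): m_{21} = 4, m_{31} = 1, m_{32} = -1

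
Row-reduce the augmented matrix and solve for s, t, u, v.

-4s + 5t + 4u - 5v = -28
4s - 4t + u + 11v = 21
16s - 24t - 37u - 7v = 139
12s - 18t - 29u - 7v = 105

Forward elimination on [A|b]:
R2 <- R2 - (-1)*R1:  [  0   1   5   6  -7 ]
R3 <- R3 - (-4)*R1:  [   0   -4  -21  -27   27 ]
R4 <- R4 - (-3)*R1:  [   0   -3  -17  -22   21 ]
R3 <- R3 - (-4)*R2:  [  0   0  -1  -3  -1 ]
R4 <- R4 - (-3)*R2:  [  0   0  -2  -4   0 ]
R4 <- R4 - (2)*R3:  [ 0  0  0  2  2 ]
Row echelon form:
[ -4  5   4  -5  |  -28 ]
[  0  1   5   6  |   -7 ]
[  0  0  -1  -3  |   -1 ]
[  0  0   0   2  |    2 ]
Back-substitution:
v = (2) / 2 = 1
u = (-1 - (-3)*(1)) / -1 = -2
t = (-7 - (5)*(-2) - (6)*(1)) / 1 = -3
s = (-28 - (5)*(-3) - (4)*(-2) - (-5)*(1)) / -4 = 0

(0, -3, -2, 1)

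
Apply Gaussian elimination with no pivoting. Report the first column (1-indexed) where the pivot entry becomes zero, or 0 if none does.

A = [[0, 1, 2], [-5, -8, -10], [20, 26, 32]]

first zero-pivot column = 1

Naive forward elimination:
Pivot entry (1,1) is zero but row 2 has -5 in column 1 -> naive elimination stops; a row interchange (e.g. R1 <-> R2) would be required here.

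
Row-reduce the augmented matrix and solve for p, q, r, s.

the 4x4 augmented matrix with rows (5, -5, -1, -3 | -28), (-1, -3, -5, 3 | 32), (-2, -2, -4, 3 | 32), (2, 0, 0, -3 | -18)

Forward elimination on [A|b]:
R2 <- R2 - (-1/5)*R1:  [     0     -4  -26/5   12/5  132/5 ]
R3 <- R3 - (-2/5)*R1:  [     0     -4  -22/5    9/5  104/5 ]
R4 <- R4 - (2/5)*R1:  [     0      2    2/5   -9/5  -34/5 ]
R3 <- R3 - (1)*R2:  [     0      0    4/5   -3/5  -28/5 ]
R4 <- R4 - (-1/2)*R2:  [     0      0  -11/5   -3/5   32/5 ]
R4 <- R4 - (-11/4)*R3:  [    0     0     0  -9/4    -9 ]
Row echelon form:
[ 5  -5     -1    -3  |    -28 ]
[ 0  -4  -26/5  12/5  |  132/5 ]
[ 0   0    4/5  -3/5  |  -28/5 ]
[ 0   0      0  -9/4  |     -9 ]
Back-substitution:
s = (-9) / (-9/4) = 4
r = (-28/5 - (-3/5)*(4)) / (4/5) = -4
q = (132/5 - (-26/5)*(-4) - (12/5)*(4)) / -4 = 1
p = (-28 - (-5)*(1) - (-1)*(-4) - (-3)*(4)) / 5 = -3

(-3, 1, -4, 4)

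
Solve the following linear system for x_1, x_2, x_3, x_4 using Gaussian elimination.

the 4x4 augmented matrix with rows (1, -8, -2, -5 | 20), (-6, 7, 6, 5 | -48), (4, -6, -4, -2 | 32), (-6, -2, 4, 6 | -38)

Forward elimination on [A|b]:
R2 <- R2 - (-6)*R1:  [   0  -41   -6  -25   72 ]
R3 <- R3 - (4)*R1:  [   0   26    4   18  -48 ]
R4 <- R4 - (-6)*R1:  [   0  -50   -8  -24   82 ]
R3 <- R3 - (-26/41)*R2:  [      0       0    8/41   88/41  -96/41 ]
R4 <- R4 - (50/41)*R2:  [       0        0   -28/41   266/41  -238/41 ]
R4 <- R4 - (-7/2)*R3:  [   0    0    0   14  -14 ]
Row echelon form:
[ 1   -8    -2     -5  |      20 ]
[ 0  -41    -6    -25  |      72 ]
[ 0    0  8/41  88/41  |  -96/41 ]
[ 0    0     0     14  |     -14 ]
Back-substitution:
x_4 = (-14) / 14 = -1
x_3 = (-96/41 - (88/41)*(-1)) / (8/41) = -1
x_2 = (72 - (-6)*(-1) - (-25)*(-1)) / -41 = -1
x_1 = (20 - (-8)*(-1) - (-2)*(-1) - (-5)*(-1)) / 1 = 5

(5, -1, -1, -1)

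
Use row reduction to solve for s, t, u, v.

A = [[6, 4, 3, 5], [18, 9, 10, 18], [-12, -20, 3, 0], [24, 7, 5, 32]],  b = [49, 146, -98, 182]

Forward elimination on [A|b]:
R2 <- R2 - (3)*R1:  [  0  -3   1   3  -1 ]
R3 <- R3 - (-2)*R1:  [   0  -12    9   10    0 ]
R4 <- R4 - (4)*R1:  [   0   -9   -7   12  -14 ]
R3 <- R3 - (4)*R2:  [  0   0   5  -2   4 ]
R4 <- R4 - (3)*R2:  [   0    0  -10    3  -11 ]
R4 <- R4 - (-2)*R3:  [  0   0   0  -1  -3 ]
Row echelon form:
[ 6   4  3   5  |  49 ]
[ 0  -3  1   3  |  -1 ]
[ 0   0  5  -2  |   4 ]
[ 0   0  0  -1  |  -3 ]
Back-substitution:
v = (-3) / -1 = 3
u = (4 - (-2)*(3)) / 5 = 2
t = (-1 - (1)*(2) - (3)*(3)) / -3 = 4
s = (49 - (4)*(4) - (3)*(2) - (5)*(3)) / 6 = 2

(2, 4, 2, 3)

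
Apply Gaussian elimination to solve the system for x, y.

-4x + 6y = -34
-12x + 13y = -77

Forward elimination on [A|b]:
R2 <- R2 - (3)*R1:  [  0  -5  25 ]
Row echelon form:
[ -4   6  |  -34 ]
[  0  -5  |   25 ]
Back-substitution:
y = (25) / -5 = -5
x = (-34 - (6)*(-5)) / -4 = 1

(1, -5)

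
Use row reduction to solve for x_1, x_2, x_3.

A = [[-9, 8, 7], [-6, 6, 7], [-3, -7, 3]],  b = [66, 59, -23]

Forward elimination on [A|b]:
R2 <- R2 - (2/3)*R1:  [   0  2/3  7/3   15 ]
R3 <- R3 - (1/3)*R1:  [     0  -29/3    2/3    -45 ]
R3 <- R3 - (-29/2)*R2:  [     0      0   69/2  345/2 ]
Row echelon form:
[ -9    8     7  |     66 ]
[  0  2/3   7/3  |     15 ]
[  0    0  69/2  |  345/2 ]
Back-substitution:
x_3 = (345/2) / (69/2) = 5
x_2 = (15 - (7/3)*(5)) / (2/3) = 5
x_1 = (66 - (8)*(5) - (7)*(5)) / -9 = 1

(1, 5, 5)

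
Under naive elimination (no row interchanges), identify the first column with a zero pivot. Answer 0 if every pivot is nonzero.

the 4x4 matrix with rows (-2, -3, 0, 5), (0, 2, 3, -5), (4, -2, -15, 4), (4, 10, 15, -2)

first zero-pivot column = 4

Naive forward elimination:
R3 <- R3 - (-2)*R1:  [   0   -8  -15   14 ]
R4 <- R4 - (-2)*R1:  [  0   4  15   8 ]
R3 <- R3 - (-4)*R2:  [  0   0  -3  -6 ]
R4 <- R4 - (2)*R2:  [  0   0   9  18 ]
R4 <- R4 - (-3)*R3:  [ 0  0  0  0 ]
Matrix at this point:
[ -2  -3   0   5 ]
[  0   2   3  -5 ]
[  0   0  -3  -6 ]
[  0   0   0   0 ]
Pivot entry (4,4) in the last row is zero and there are no rows below to swap with -> zero pivot in column 4 (A is singular).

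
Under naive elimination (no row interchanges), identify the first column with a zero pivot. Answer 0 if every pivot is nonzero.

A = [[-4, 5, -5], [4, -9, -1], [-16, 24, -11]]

Naive forward elimination:
R2 <- R2 - (-1)*R1:  [  0  -4  -6 ]
R3 <- R3 - (4)*R1:  [ 0  4  9 ]
R3 <- R3 - (-1)*R2:  [ 0  0  3 ]
All pivots nonzero; naive elimination completes without hitting a zero pivot.

first zero-pivot column = 0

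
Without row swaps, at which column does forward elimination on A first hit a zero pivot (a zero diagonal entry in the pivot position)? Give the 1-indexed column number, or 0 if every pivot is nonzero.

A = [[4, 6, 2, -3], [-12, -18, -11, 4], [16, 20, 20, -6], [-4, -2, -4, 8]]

first zero-pivot column = 2

Naive forward elimination:
R2 <- R2 - (-3)*R1:  [  0   0  -5  -5 ]
R3 <- R3 - (4)*R1:  [  0  -4  12   6 ]
R4 <- R4 - (-1)*R1:  [  0   4  -2   5 ]
Matrix at this point:
[ 4   6   2  -3 ]
[ 0   0  -5  -5 ]
[ 0  -4  12   6 ]
[ 0   4  -2   5 ]
Pivot entry (2,2) is zero but row 3 has -4 in column 2 -> naive elimination stops; a row interchange (e.g. R2 <-> R3) would be required here.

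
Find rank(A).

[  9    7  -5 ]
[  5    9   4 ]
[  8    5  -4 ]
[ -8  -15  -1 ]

Row reduction:
R2 <- R2 - (5/9)*R1:  [    0  46/9  61/9 ]
R3 <- R3 - (8/9)*R1:  [     0  -11/9    4/9 ]
R4 <- R4 - (-8/9)*R1:  [     0  -79/9  -49/9 ]
R3 <- R3 - (-11/46)*R2:  [     0      0  95/46 ]
R4 <- R4 - (-79/46)*R2:  [      0       0  285/46 ]
R4 <- R4 - (3)*R3:  [ 0  0  0 ]
Row echelon form:
[ 9     7     -5 ]
[ 0  46/9   61/9 ]
[ 0     0  95/46 ]
[ 0     0      0 ]
Nonzero rows / pivot columns: 3

rank(A) = 3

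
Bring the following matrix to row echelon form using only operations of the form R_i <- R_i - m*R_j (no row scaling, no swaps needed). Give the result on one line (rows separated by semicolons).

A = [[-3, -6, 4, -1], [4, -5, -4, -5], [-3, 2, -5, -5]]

REF = [-3 -6 4 -1; 0 -13 4/3 -19/3; 0 0 -319/39 -308/39]

Forward elimination:
R2 <- R2 - (-4/3)*R1:  [     0    -13    4/3  -19/3 ]
R3 <- R3 - (1)*R1:  [  0   8  -9  -4 ]
R3 <- R3 - (-8/13)*R2:  [       0        0  -319/39  -308/39 ]
Row echelon form:
[ -3   -6        4       -1 ]
[  0  -13      4/3    -19/3 ]
[  0    0  -319/39  -308/39 ]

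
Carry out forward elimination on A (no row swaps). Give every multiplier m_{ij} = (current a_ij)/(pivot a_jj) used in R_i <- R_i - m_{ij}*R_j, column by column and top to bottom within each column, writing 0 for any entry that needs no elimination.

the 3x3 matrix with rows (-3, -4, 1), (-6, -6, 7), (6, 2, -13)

Forward elimination:
R2 <- R2 - (2)*R1:  [ 0  2  5 ]
R3 <- R3 - (-2)*R1:  [   0   -6  -11 ]
R3 <- R3 - (-3)*R2:  [ 0  0  4 ]
Multipliers (in order of application): m_{21} = 2, m_{31} = -2, m_{32} = -3

multipliers: 2, -2, -3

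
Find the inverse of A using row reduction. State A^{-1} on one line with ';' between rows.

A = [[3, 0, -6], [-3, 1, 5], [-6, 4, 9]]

inverse = [-11/3 -8 2; -1 -3 1; -2 -4 1]

Gauss-Jordan on [A | I]:
R1 <- (1/3)*R1:  [   1    0   -2  |  1/3    0    0 ]
R2 <- R2 - (-3)*R1:  [  0   1  -1  |   1   1   0 ]
R3 <- R3 - (-6)*R1:  [  0   4  -3  |   2   0   1 ]
R3 <- R3 - (4)*R2:  [  0   0   1  |  -2  -4   1 ]
R1 <- R1 - (-2)*R3:  [     1      0      0  |  -11/3     -8      2 ]
R2 <- R2 - (-1)*R3:  [  0   1   0  |  -1  -3   1 ]
Right block of [I | A^{-1}] is the inverse:
[ -11/3  -8  2 ]
[    -1  -3  1 ]
[    -2  -4  1 ]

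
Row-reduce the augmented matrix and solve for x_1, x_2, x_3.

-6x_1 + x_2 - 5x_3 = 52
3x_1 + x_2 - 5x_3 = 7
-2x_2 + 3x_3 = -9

(-5, -3, -5)

Forward elimination on [A|b]:
R2 <- R2 - (-1/2)*R1:  [     0    3/2  -15/2     33 ]
R3 <- R3 - (-4/3)*R2:  [  0   0  -7  35 ]
Row echelon form:
[ -6    1     -5  |  52 ]
[  0  3/2  -15/2  |  33 ]
[  0    0     -7  |  35 ]
Back-substitution:
x_3 = (35) / -7 = -5
x_2 = (33 - (-15/2)*(-5)) / (3/2) = -3
x_1 = (52 - (1)*(-3) - (-5)*(-5)) / -6 = -5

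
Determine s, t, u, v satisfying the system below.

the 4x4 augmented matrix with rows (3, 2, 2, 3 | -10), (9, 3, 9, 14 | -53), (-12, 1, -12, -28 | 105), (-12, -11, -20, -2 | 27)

(-5, 5, -1, -1)

Forward elimination on [A|b]:
R2 <- R2 - (3)*R1:  [   0   -3    3    5  -23 ]
R3 <- R3 - (-4)*R1:  [   0    9   -4  -16   65 ]
R4 <- R4 - (-4)*R1:  [   0   -3  -12   10  -13 ]
R3 <- R3 - (-3)*R2:  [  0   0   5  -1  -4 ]
R4 <- R4 - (1)*R2:  [   0    0  -15    5   10 ]
R4 <- R4 - (-3)*R3:  [  0   0   0   2  -2 ]
Row echelon form:
[ 3   2  2   3  |  -10 ]
[ 0  -3  3   5  |  -23 ]
[ 0   0  5  -1  |   -4 ]
[ 0   0  0   2  |   -2 ]
Back-substitution:
v = (-2) / 2 = -1
u = (-4 - (-1)*(-1)) / 5 = -1
t = (-23 - (3)*(-1) - (5)*(-1)) / -3 = 5
s = (-10 - (2)*(5) - (2)*(-1) - (3)*(-1)) / 3 = -5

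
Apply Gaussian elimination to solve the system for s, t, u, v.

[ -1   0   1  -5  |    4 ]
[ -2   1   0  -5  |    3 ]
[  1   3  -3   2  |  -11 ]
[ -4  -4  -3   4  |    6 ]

Forward elimination on [A|b]:
R2 <- R2 - (2)*R1:  [  0   1  -2   5  -5 ]
R3 <- R3 - (-1)*R1:  [  0   3  -2  -3  -7 ]
R4 <- R4 - (4)*R1:  [   0   -4   -7   24  -10 ]
R3 <- R3 - (3)*R2:  [   0    0    4  -18    8 ]
R4 <- R4 - (-4)*R2:  [   0    0  -15   44  -30 ]
R4 <- R4 - (-15/4)*R3:  [     0      0      0  -47/2      0 ]
Row echelon form:
[ -1  0   1     -5  |   4 ]
[  0  1  -2      5  |  -5 ]
[  0  0   4    -18  |   8 ]
[  0  0   0  -47/2  |   0 ]
Back-substitution:
v = (0) / (-47/2) = 0
u = (8 - (-18)*(0)) / 4 = 2
t = (-5 - (-2)*(2) - (5)*(0)) / 1 = -1
s = (4 - (1)*(2) - (-5)*(0)) / -1 = -2

(-2, -1, 2, 0)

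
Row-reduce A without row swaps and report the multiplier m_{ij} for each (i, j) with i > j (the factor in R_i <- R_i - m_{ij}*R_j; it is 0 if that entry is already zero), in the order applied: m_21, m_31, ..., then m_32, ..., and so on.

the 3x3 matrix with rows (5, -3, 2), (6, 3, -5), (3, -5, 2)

Forward elimination:
R2 <- R2 - (6/5)*R1:  [     0   33/5  -37/5 ]
R3 <- R3 - (3/5)*R1:  [     0  -16/5    4/5 ]
R3 <- R3 - (-16/33)*R2:  [      0       0  -92/33 ]
Multipliers (in order of application): m_{21} = 6/5, m_{31} = 3/5, m_{32} = -16/33

multipliers: 6/5, 3/5, -16/33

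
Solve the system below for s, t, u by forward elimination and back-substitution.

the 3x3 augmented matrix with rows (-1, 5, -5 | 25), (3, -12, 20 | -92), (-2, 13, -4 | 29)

Forward elimination on [A|b]:
R2 <- R2 - (-3)*R1:  [   0    3    5  -17 ]
R3 <- R3 - (2)*R1:  [   0    3    6  -21 ]
R3 <- R3 - (1)*R2:  [  0   0   1  -4 ]
Row echelon form:
[ -1  5  -5  |   25 ]
[  0  3   5  |  -17 ]
[  0  0   1  |   -4 ]
Back-substitution:
u = (-4) / 1 = -4
t = (-17 - (5)*(-4)) / 3 = 1
s = (25 - (5)*(1) - (-5)*(-4)) / -1 = 0

(0, 1, -4)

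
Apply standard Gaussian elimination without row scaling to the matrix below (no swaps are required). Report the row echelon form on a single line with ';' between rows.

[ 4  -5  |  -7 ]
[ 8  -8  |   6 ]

Forward elimination:
R2 <- R2 - (2)*R1:  [  0   2  20 ]
Row echelon form:
[ 4  -5  |  -7 ]
[ 0   2  |  20 ]

REF = [4 -5 -7; 0 2 20]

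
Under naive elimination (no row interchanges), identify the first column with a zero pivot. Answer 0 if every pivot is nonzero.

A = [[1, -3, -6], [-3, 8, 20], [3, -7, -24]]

Naive forward elimination:
R2 <- R2 - (-3)*R1:  [  0  -1   2 ]
R3 <- R3 - (3)*R1:  [  0   2  -6 ]
R3 <- R3 - (-2)*R2:  [  0   0  -2 ]
All pivots nonzero; naive elimination completes without hitting a zero pivot.

first zero-pivot column = 0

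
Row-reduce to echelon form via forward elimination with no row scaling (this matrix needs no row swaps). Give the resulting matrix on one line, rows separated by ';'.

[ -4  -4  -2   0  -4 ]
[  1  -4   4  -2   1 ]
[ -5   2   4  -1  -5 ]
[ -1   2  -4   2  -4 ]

REF = [-4 -4 -2 0 -4; 0 -5 7/2 -2 0; 0 0 57/5 -19/5 0; 0 0 0 1/3 -3]

Forward elimination:
R2 <- R2 - (-1/4)*R1:  [   0   -5  7/2   -2    0 ]
R3 <- R3 - (5/4)*R1:  [    0     7  13/2    -1     0 ]
R4 <- R4 - (1/4)*R1:  [    0     3  -7/2     2    -3 ]
R3 <- R3 - (-7/5)*R2:  [     0      0   57/5  -19/5      0 ]
R4 <- R4 - (-3/5)*R2:  [    0     0  -7/5   4/5    -3 ]
R4 <- R4 - (-7/57)*R3:  [   0    0    0  1/3   -3 ]
Row echelon form:
[ -4  -4    -2      0  -4 ]
[  0  -5   7/2     -2   0 ]
[  0   0  57/5  -19/5   0 ]
[  0   0     0    1/3  -3 ]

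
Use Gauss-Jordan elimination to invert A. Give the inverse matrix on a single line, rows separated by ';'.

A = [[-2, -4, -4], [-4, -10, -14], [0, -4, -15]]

Gauss-Jordan on [A | I]:
R1 <- (1/-2)*R1:  [    1     2     2  |  -1/2     0     0 ]
R2 <- R2 - (-4)*R1:  [  0  -2  -6  |  -2   1   0 ]
R2 <- (1/-2)*R2:  [    0     1     3  |     1  -1/2     0 ]
R1 <- R1 - (2)*R2:  [    1     0    -4  |  -5/2     1     0 ]
R3 <- R3 - (-4)*R2:  [  0   0  -3  |   4  -2   1 ]
R3 <- (1/-3)*R3:  [    0     0     1  |  -4/3   2/3  -1/3 ]
R1 <- R1 - (-4)*R3:  [     1      0      0  |  -47/6   11/3   -4/3 ]
R2 <- R2 - (3)*R3:  [    0     1     0  |     5  -5/2     1 ]
Right block of [I | A^{-1}] is the inverse:
[ -47/6  11/3  -4/3 ]
[     5  -5/2     1 ]
[  -4/3   2/3  -1/3 ]

inverse = [-47/6 11/3 -4/3; 5 -5/2 1; -4/3 2/3 -1/3]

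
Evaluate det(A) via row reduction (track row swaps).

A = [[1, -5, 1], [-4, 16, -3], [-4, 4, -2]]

det(A) = 8

Forward elimination:
R2 <- R2 - (-4)*R1:  [  0  -4   1 ]
R3 <- R3 - (-4)*R1:  [   0  -16    2 ]
R3 <- R3 - (4)*R2:  [  0   0  -2 ]
Upper-triangular form:
[ 1  -5   1 ]
[ 0  -4   1 ]
[ 0   0  -2 ]
det(A) = (-1)^0 * (1) * (-4) * (-2) = 8  (0 row swaps -> sign +1)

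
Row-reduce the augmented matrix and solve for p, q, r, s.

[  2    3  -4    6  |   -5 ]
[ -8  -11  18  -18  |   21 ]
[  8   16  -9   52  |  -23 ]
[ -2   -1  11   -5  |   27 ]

(5, 1, 3, -1)

Forward elimination on [A|b]:
R2 <- R2 - (-4)*R1:  [ 0  1  2  6  1 ]
R3 <- R3 - (4)*R1:  [  0   4   7  28  -3 ]
R4 <- R4 - (-1)*R1:  [  0   2   7   1  22 ]
R3 <- R3 - (4)*R2:  [  0   0  -1   4  -7 ]
R4 <- R4 - (2)*R2:  [   0    0    3  -11   20 ]
R4 <- R4 - (-3)*R3:  [  0   0   0   1  -1 ]
Row echelon form:
[ 2  3  -4  6  |  -5 ]
[ 0  1   2  6  |   1 ]
[ 0  0  -1  4  |  -7 ]
[ 0  0   0  1  |  -1 ]
Back-substitution:
s = (-1) / 1 = -1
r = (-7 - (4)*(-1)) / -1 = 3
q = (1 - (2)*(3) - (6)*(-1)) / 1 = 1
p = (-5 - (3)*(1) - (-4)*(3) - (6)*(-1)) / 2 = 5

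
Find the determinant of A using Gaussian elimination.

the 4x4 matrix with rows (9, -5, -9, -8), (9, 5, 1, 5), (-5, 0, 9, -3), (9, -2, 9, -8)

Forward elimination:
R2 <- R2 - (1)*R1:  [  0  10  10  13 ]
R3 <- R3 - (-5/9)*R1:  [     0  -25/9      4  -67/9 ]
R4 <- R4 - (1)*R1:  [  0   3  18   0 ]
R3 <- R3 - (-5/18)*R2:  [     0      0   61/9  -23/6 ]
R4 <- R4 - (3/10)*R2:  [      0       0      15  -39/10 ]
R4 <- R4 - (135/61)*R3:  [        0         0         0  1398/305 ]
Upper-triangular form:
[ 9  -5    -9        -8 ]
[ 0  10    10        13 ]
[ 0   0  61/9     -23/6 ]
[ 0   0     0  1398/305 ]
det(A) = (-1)^0 * (9) * (10) * (61/9) * (1398/305) = 2796  (0 row swaps -> sign +1)

det(A) = 2796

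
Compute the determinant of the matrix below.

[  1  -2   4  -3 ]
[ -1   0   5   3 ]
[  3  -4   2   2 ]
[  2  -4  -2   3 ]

det(A) = -202

Forward elimination:
R2 <- R2 - (-1)*R1:  [  0  -2   9   0 ]
R3 <- R3 - (3)*R1:  [   0    2  -10   11 ]
R4 <- R4 - (2)*R1:  [   0    0  -10    9 ]
R3 <- R3 - (-1)*R2:  [  0   0  -1  11 ]
R4 <- R4 - (10)*R3:  [    0     0     0  -101 ]
Upper-triangular form:
[ 1  -2   4    -3 ]
[ 0  -2   9     0 ]
[ 0   0  -1    11 ]
[ 0   0   0  -101 ]
det(A) = (-1)^0 * (1) * (-2) * (-1) * (-101) = -202  (0 row swaps -> sign +1)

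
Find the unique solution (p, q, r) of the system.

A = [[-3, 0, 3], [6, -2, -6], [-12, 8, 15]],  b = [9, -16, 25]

Forward elimination on [A|b]:
R2 <- R2 - (-2)*R1:  [  0  -2   0   2 ]
R3 <- R3 - (4)*R1:  [   0    8    3  -11 ]
R3 <- R3 - (-4)*R2:  [  0   0   3  -3 ]
Row echelon form:
[ -3   0  3  |   9 ]
[  0  -2  0  |   2 ]
[  0   0  3  |  -3 ]
Back-substitution:
r = (-3) / 3 = -1
q = (2) / -2 = -1
p = (9 - (3)*(-1)) / -3 = -4

(-4, -1, -1)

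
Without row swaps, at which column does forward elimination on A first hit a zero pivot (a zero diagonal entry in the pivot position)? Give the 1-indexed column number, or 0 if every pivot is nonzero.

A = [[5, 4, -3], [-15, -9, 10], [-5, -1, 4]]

first zero-pivot column = 3

Naive forward elimination:
R2 <- R2 - (-3)*R1:  [ 0  3  1 ]
R3 <- R3 - (-1)*R1:  [ 0  3  1 ]
R3 <- R3 - (1)*R2:  [ 0  0  0 ]
Matrix at this point:
[ 5  4  -3 ]
[ 0  3   1 ]
[ 0  0   0 ]
Pivot entry (3,3) in the last row is zero and there are no rows below to swap with -> zero pivot in column 3 (A is singular).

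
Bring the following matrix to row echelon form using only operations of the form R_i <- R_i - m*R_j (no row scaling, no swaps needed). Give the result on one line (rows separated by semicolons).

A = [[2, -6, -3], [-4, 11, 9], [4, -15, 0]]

REF = [2 -6 -3; 0 -1 3; 0 0 -3]

Forward elimination:
R2 <- R2 - (-2)*R1:  [  0  -1   3 ]
R3 <- R3 - (2)*R1:  [  0  -3   6 ]
R3 <- R3 - (3)*R2:  [  0   0  -3 ]
Row echelon form:
[ 2  -6  -3 ]
[ 0  -1   3 ]
[ 0   0  -3 ]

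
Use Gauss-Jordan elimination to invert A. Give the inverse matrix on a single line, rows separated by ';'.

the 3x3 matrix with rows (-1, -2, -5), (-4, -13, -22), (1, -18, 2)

Gauss-Jordan on [A | I]:
R1 <- (1/-1)*R1:  [  1   2   5  |  -1   0   0 ]
R2 <- R2 - (-4)*R1:  [  0  -5  -2  |  -4   1   0 ]
R3 <- R3 - (1)*R1:  [   0  -20   -3  |    1    0    1 ]
R2 <- (1/-5)*R2:  [    0     1   2/5  |   4/5  -1/5     0 ]
R1 <- R1 - (2)*R2:  [     1      0   21/5  |  -13/5    2/5      0 ]
R3 <- R3 - (-20)*R2:  [  0   0   5  |  17  -4   1 ]
R3 <- (1/5)*R3:  [    0     0     1  |  17/5  -4/5   1/5 ]
R1 <- R1 - (21/5)*R3:  [       1        0        0  |  -422/25    94/25   -21/25 ]
R2 <- R2 - (2/5)*R3:  [      0       1       0  |  -14/25    3/25   -2/25 ]
Right block of [I | A^{-1}] is the inverse:
[ -422/25  94/25  -21/25 ]
[  -14/25   3/25   -2/25 ]
[    17/5   -4/5     1/5 ]

inverse = [-422/25 94/25 -21/25; -14/25 3/25 -2/25; 17/5 -4/5 1/5]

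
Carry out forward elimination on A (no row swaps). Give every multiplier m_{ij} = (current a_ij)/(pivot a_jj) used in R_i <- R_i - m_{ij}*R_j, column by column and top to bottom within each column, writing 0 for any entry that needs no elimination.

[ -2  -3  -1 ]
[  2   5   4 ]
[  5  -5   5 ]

Forward elimination:
R2 <- R2 - (-1)*R1:  [ 0  2  3 ]
R3 <- R3 - (-5/2)*R1:  [     0  -25/2    5/2 ]
R3 <- R3 - (-25/4)*R2:  [    0     0  85/4 ]
Multipliers (in order of application): m_{21} = -1, m_{31} = -5/2, m_{32} = -25/4

multipliers: -1, -5/2, -25/4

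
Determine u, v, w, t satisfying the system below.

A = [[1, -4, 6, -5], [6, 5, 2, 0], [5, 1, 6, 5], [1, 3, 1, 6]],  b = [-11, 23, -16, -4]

Forward elimination on [A|b]:
R2 <- R2 - (6)*R1:  [   0   29  -34   30   89 ]
R3 <- R3 - (5)*R1:  [   0   21  -24   30   39 ]
R4 <- R4 - (1)*R1:  [  0   7  -5  11   7 ]
R3 <- R3 - (21/29)*R2:  [       0        0    18/29   240/29  -738/29 ]
R4 <- R4 - (7/29)*R2:  [       0        0    93/29   109/29  -420/29 ]
R4 <- R4 - (31/6)*R3:  [   0    0    0  -39  117 ]
Row echelon form:
[ 1  -4      6      -5  |      -11 ]
[ 0  29    -34      30  |       89 ]
[ 0   0  18/29  240/29  |  -738/29 ]
[ 0   0      0     -39  |      117 ]
Back-substitution:
t = (117) / -39 = -3
w = (-738/29 - (240/29)*(-3)) / (18/29) = -1
v = (89 - (-34)*(-1) - (30)*(-3)) / 29 = 5
u = (-11 - (-4)*(5) - (6)*(-1) - (-5)*(-3)) / 1 = 0

(0, 5, -1, -3)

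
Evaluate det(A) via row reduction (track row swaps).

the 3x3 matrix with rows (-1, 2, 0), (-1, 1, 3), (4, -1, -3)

det(A) = 18

Forward elimination:
R2 <- R2 - (1)*R1:  [  0  -1   3 ]
R3 <- R3 - (-4)*R1:  [  0   7  -3 ]
R3 <- R3 - (-7)*R2:  [  0   0  18 ]
Upper-triangular form:
[ -1   2   0 ]
[  0  -1   3 ]
[  0   0  18 ]
det(A) = (-1)^0 * (-1) * (-1) * (18) = 18  (0 row swaps -> sign +1)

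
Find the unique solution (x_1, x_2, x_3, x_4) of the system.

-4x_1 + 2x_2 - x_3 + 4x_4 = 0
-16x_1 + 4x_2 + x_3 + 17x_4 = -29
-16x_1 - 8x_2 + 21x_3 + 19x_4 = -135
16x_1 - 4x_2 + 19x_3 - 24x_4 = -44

(1, 2, -4, -1)

Forward elimination on [A|b]:
R2 <- R2 - (4)*R1:  [   0   -4    5    1  -29 ]
R3 <- R3 - (4)*R1:  [    0   -16    25     3  -135 ]
R4 <- R4 - (-4)*R1:  [   0    4   15   -8  -44 ]
R3 <- R3 - (4)*R2:  [   0    0    5   -1  -19 ]
R4 <- R4 - (-1)*R2:  [   0    0   20   -7  -73 ]
R4 <- R4 - (4)*R3:  [  0   0   0  -3   3 ]
Row echelon form:
[ -4   2  -1   4  |    0 ]
[  0  -4   5   1  |  -29 ]
[  0   0   5  -1  |  -19 ]
[  0   0   0  -3  |    3 ]
Back-substitution:
x_4 = (3) / -3 = -1
x_3 = (-19 - (-1)*(-1)) / 5 = -4
x_2 = (-29 - (5)*(-4) - (1)*(-1)) / -4 = 2
x_1 = (0 - (2)*(2) - (-1)*(-4) - (4)*(-1)) / -4 = 1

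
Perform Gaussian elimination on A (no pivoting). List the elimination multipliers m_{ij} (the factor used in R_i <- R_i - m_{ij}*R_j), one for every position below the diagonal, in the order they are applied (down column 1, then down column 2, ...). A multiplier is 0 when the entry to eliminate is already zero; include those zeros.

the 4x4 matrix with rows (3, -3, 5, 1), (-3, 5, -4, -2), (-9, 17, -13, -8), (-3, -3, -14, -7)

Forward elimination:
R2 <- R2 - (-1)*R1:  [  0   2   1  -1 ]
R3 <- R3 - (-3)*R1:  [  0   8   2  -5 ]
R4 <- R4 - (-1)*R1:  [  0  -6  -9  -6 ]
R3 <- R3 - (4)*R2:  [  0   0  -2  -1 ]
R4 <- R4 - (-3)*R2:  [  0   0  -6  -9 ]
R4 <- R4 - (3)*R3:  [  0   0   0  -6 ]
Multipliers (in order of application): m_{21} = -1, m_{31} = -3, m_{41} = -1, m_{32} = 4, m_{42} = -3, m_{43} = 3

multipliers: -1, -3, -1, 4, -3, 3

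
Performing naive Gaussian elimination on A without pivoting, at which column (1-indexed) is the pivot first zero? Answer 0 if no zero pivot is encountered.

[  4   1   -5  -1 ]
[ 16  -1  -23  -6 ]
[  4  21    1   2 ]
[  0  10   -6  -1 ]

Naive forward elimination:
R2 <- R2 - (4)*R1:  [  0  -5  -3  -2 ]
R3 <- R3 - (1)*R1:  [  0  20   6   3 ]
R3 <- R3 - (-4)*R2:  [  0   0  -6  -5 ]
R4 <- R4 - (-2)*R2:  [   0    0  -12   -5 ]
R4 <- R4 - (2)*R3:  [ 0  0  0  5 ]
All pivots nonzero; naive elimination completes without hitting a zero pivot.

first zero-pivot column = 0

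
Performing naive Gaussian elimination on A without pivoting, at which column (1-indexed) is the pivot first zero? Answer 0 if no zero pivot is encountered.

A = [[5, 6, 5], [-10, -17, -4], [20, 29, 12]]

first zero-pivot column = 0

Naive forward elimination:
R2 <- R2 - (-2)*R1:  [  0  -5   6 ]
R3 <- R3 - (4)*R1:  [  0   5  -8 ]
R3 <- R3 - (-1)*R2:  [  0   0  -2 ]
All pivots nonzero; naive elimination completes without hitting a zero pivot.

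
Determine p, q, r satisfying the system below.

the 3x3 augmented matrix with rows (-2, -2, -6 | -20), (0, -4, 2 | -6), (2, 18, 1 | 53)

Forward elimination on [A|b]:
R3 <- R3 - (-1)*R1:  [  0  16  -5  33 ]
R3 <- R3 - (-4)*R2:  [ 0  0  3  9 ]
Row echelon form:
[ -2  -2  -6  |  -20 ]
[  0  -4   2  |   -6 ]
[  0   0   3  |    9 ]
Back-substitution:
r = (9) / 3 = 3
q = (-6 - (2)*(3)) / -4 = 3
p = (-20 - (-2)*(3) - (-6)*(3)) / -2 = -2

(-2, 3, 3)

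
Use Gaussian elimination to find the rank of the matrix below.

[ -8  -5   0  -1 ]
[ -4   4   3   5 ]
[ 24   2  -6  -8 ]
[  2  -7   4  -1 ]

Row reduction:
R2 <- R2 - (1/2)*R1:  [    0  13/2     3  11/2 ]
R3 <- R3 - (-3)*R1:  [   0  -13   -6  -11 ]
R4 <- R4 - (-1/4)*R1:  [     0  -33/4      4   -5/4 ]
R3 <- R3 - (-2)*R2:  [ 0  0  0  0 ]
R4 <- R4 - (-33/26)*R2:  [      0       0  203/26  149/26 ]
R3 <-> R4   (pivot in column 3 was zero)
[ -8    -5       0      -1 ]
[  0  13/2       3    11/2 ]
[  0     0  203/26  149/26 ]
[  0     0       0       0 ]
Row echelon form:
[ -8    -5       0      -1 ]
[  0  13/2       3    11/2 ]
[  0     0  203/26  149/26 ]
[  0     0       0       0 ]
Nonzero rows / pivot columns: 3

rank(A) = 3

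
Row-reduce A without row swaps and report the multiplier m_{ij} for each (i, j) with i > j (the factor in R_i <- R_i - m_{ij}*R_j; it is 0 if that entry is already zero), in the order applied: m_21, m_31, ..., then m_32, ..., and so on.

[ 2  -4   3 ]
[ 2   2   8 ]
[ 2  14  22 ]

multipliers: 1, 1, 3

Forward elimination:
R2 <- R2 - (1)*R1:  [ 0  6  5 ]
R3 <- R3 - (1)*R1:  [  0  18  19 ]
R3 <- R3 - (3)*R2:  [ 0  0  4 ]
Multipliers (in order of application): m_{21} = 1, m_{31} = 1, m_{32} = 3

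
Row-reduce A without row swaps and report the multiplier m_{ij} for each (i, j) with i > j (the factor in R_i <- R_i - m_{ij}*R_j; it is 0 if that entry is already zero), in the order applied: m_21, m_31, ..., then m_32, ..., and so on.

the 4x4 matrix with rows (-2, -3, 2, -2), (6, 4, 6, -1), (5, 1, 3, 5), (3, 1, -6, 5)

Forward elimination:
R2 <- R2 - (-3)*R1:  [  0  -5  12  -7 ]
R3 <- R3 - (-5/2)*R1:  [     0  -13/2      8      0 ]
R4 <- R4 - (-3/2)*R1:  [    0  -7/2    -3     2 ]
R3 <- R3 - (13/10)*R2:  [     0      0  -38/5  91/10 ]
R4 <- R4 - (7/10)*R2:  [     0      0  -57/5  69/10 ]
R4 <- R4 - (3/2)*R3:  [     0      0      0  -27/4 ]
Multipliers (in order of application): m_{21} = -3, m_{31} = -5/2, m_{41} = -3/2, m_{32} = 13/10, m_{42} = 7/10, m_{43} = 3/2

multipliers: -3, -5/2, -3/2, 13/10, 7/10, 3/2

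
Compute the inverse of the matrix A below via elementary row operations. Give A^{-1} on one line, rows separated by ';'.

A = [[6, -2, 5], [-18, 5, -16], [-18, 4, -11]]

inverse = [-1/4 1/18 -7/36; -5/2 -2/3 -1/6; -1/2 -1/3 1/6]

Gauss-Jordan on [A | I]:
R1 <- (1/6)*R1:  [    1  -1/3   5/6  |   1/6     0     0 ]
R2 <- R2 - (-18)*R1:  [  0  -1  -1  |   3   1   0 ]
R3 <- R3 - (-18)*R1:  [  0  -2   4  |   3   0   1 ]
R2 <- (1/-1)*R2:  [  0   1   1  |  -3  -1   0 ]
R1 <- R1 - (-1/3)*R2:  [    1     0   7/6  |  -5/6  -1/3     0 ]
R3 <- R3 - (-2)*R2:  [  0   0   6  |  -3  -2   1 ]
R3 <- (1/6)*R3:  [    0     0     1  |  -1/2  -1/3   1/6 ]
R1 <- R1 - (7/6)*R3:  [     1      0      0  |   -1/4   1/18  -7/36 ]
R2 <- R2 - (1)*R3:  [    0     1     0  |  -5/2  -2/3  -1/6 ]
Right block of [I | A^{-1}] is the inverse:
[ -1/4  1/18  -7/36 ]
[ -5/2  -2/3   -1/6 ]
[ -1/2  -1/3    1/6 ]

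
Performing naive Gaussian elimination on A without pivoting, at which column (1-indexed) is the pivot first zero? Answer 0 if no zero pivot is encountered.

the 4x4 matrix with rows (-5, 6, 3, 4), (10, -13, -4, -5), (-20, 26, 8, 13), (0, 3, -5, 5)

Naive forward elimination:
R2 <- R2 - (-2)*R1:  [  0  -1   2   3 ]
R3 <- R3 - (4)*R1:  [  0   2  -4  -3 ]
R3 <- R3 - (-2)*R2:  [ 0  0  0  3 ]
R4 <- R4 - (-3)*R2:  [  0   0   1  14 ]
Matrix at this point:
[ -5   6  3   4 ]
[  0  -1  2   3 ]
[  0   0  0   3 ]
[  0   0  1  14 ]
Pivot entry (3,3) is zero but row 4 has 1 in column 3 -> naive elimination stops; a row interchange (e.g. R3 <-> R4) would be required here.

first zero-pivot column = 3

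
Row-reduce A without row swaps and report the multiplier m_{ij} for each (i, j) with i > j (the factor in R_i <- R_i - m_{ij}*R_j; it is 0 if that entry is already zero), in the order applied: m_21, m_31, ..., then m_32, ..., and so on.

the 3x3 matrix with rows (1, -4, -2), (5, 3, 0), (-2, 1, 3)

Forward elimination:
R2 <- R2 - (5)*R1:  [  0  23  10 ]
R3 <- R3 - (-2)*R1:  [  0  -7  -1 ]
R3 <- R3 - (-7/23)*R2:  [     0      0  47/23 ]
Multipliers (in order of application): m_{21} = 5, m_{31} = -2, m_{32} = -7/23

multipliers: 5, -2, -7/23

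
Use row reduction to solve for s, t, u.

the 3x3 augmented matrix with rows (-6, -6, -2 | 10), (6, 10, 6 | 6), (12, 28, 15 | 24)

Forward elimination on [A|b]:
R2 <- R2 - (-1)*R1:  [  0   4   4  16 ]
R3 <- R3 - (-2)*R1:  [  0  16  11  44 ]
R3 <- R3 - (4)*R2:  [   0    0   -5  -20 ]
Row echelon form:
[ -6  -6  -2  |   10 ]
[  0   4   4  |   16 ]
[  0   0  -5  |  -20 ]
Back-substitution:
u = (-20) / -5 = 4
t = (16 - (4)*(4)) / 4 = 0
s = (10 - (-6)*(0) - (-2)*(4)) / -6 = -3

(-3, 0, 4)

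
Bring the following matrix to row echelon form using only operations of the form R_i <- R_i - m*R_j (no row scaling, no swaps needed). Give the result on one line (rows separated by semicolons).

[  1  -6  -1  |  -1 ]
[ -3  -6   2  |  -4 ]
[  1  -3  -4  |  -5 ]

REF = [1 -6 -1 -1; 0 -24 -1 -7; 0 0 -25/8 -39/8]

Forward elimination:
R2 <- R2 - (-3)*R1:  [   0  -24   -1   -7 ]
R3 <- R3 - (1)*R1:  [  0   3  -3  -4 ]
R3 <- R3 - (-1/8)*R2:  [     0      0  -25/8  -39/8 ]
Row echelon form:
[ 1   -6     -1  |     -1 ]
[ 0  -24     -1  |     -7 ]
[ 0    0  -25/8  |  -39/8 ]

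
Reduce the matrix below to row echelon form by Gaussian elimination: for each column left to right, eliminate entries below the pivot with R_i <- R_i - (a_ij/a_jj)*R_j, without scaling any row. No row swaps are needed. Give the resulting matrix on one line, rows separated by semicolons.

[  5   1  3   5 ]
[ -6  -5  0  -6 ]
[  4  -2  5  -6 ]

Forward elimination:
R2 <- R2 - (-6/5)*R1:  [     0  -19/5   18/5      0 ]
R3 <- R3 - (4/5)*R1:  [     0  -14/5   13/5    -10 ]
R3 <- R3 - (14/19)*R2:  [     0      0  -1/19    -10 ]
Row echelon form:
[ 5      1      3    5 ]
[ 0  -19/5   18/5    0 ]
[ 0      0  -1/19  -10 ]

REF = [5 1 3 5; 0 -19/5 18/5 0; 0 0 -1/19 -10]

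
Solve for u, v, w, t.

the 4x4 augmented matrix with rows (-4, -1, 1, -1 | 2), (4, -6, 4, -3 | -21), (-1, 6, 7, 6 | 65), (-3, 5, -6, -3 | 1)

(-1, 5, 4, 1)

Forward elimination on [A|b]:
R2 <- R2 - (-1)*R1:  [   0   -7    5   -4  -19 ]
R3 <- R3 - (1/4)*R1:  [     0   25/4   27/4   25/4  129/2 ]
R4 <- R4 - (3/4)*R1:  [     0   23/4  -27/4   -9/4   -1/2 ]
R3 <- R3 - (-25/28)*R2:  [       0        0   157/14    75/28  1331/28 ]
R4 <- R4 - (-23/28)*R2:  [       0        0   -37/14  -155/28  -451/28 ]
R4 <- R4 - (-37/157)*R3:  [        0         0         0  -770/157  -770/157 ]
Row echelon form:
[ -4  -1       1        -1  |         2 ]
[  0  -7       5        -4  |       -19 ]
[  0   0  157/14     75/28  |   1331/28 ]
[  0   0       0  -770/157  |  -770/157 ]
Back-substitution:
t = (-770/157) / (-770/157) = 1
w = (1331/28 - (75/28)*(1)) / (157/14) = 4
v = (-19 - (5)*(4) - (-4)*(1)) / -7 = 5
u = (2 - (-1)*(5) - (1)*(4) - (-1)*(1)) / -4 = -1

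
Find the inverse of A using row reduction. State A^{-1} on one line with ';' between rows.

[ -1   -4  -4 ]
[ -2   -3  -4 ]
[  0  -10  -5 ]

Gauss-Jordan on [A | I]:
R1 <- (1/-1)*R1:  [  1   4   4  |  -1   0   0 ]
R2 <- R2 - (-2)*R1:  [  0   5   4  |  -2   1   0 ]
R2 <- (1/5)*R2:  [    0     1   4/5  |  -2/5   1/5     0 ]
R1 <- R1 - (4)*R2:  [    1     0   4/5  |   3/5  -4/5     0 ]
R3 <- R3 - (-10)*R2:  [  0   0   3  |  -4   2   1 ]
R3 <- (1/3)*R3:  [    0     0     1  |  -4/3   2/3   1/3 ]
R1 <- R1 - (4/5)*R3:  [     1      0      0  |    5/3   -4/3  -4/15 ]
R2 <- R2 - (4/5)*R3:  [     0      1      0  |    2/3   -1/3  -4/15 ]
Right block of [I | A^{-1}] is the inverse:
[  5/3  -4/3  -4/15 ]
[  2/3  -1/3  -4/15 ]
[ -4/3   2/3    1/3 ]

inverse = [5/3 -4/3 -4/15; 2/3 -1/3 -4/15; -4/3 2/3 1/3]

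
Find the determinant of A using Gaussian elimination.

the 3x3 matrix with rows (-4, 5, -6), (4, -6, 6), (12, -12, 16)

Forward elimination:
R2 <- R2 - (-1)*R1:  [  0  -1   0 ]
R3 <- R3 - (-3)*R1:  [  0   3  -2 ]
R3 <- R3 - (-3)*R2:  [  0   0  -2 ]
Upper-triangular form:
[ -4   5  -6 ]
[  0  -1   0 ]
[  0   0  -2 ]
det(A) = (-1)^0 * (-4) * (-1) * (-2) = -8  (0 row swaps -> sign +1)

det(A) = -8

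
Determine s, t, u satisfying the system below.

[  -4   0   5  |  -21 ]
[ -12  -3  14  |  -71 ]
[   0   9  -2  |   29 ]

Forward elimination on [A|b]:
R2 <- R2 - (3)*R1:  [  0  -3  -1  -8 ]
R3 <- R3 - (-3)*R2:  [  0   0  -5   5 ]
Row echelon form:
[ -4   0   5  |  -21 ]
[  0  -3  -1  |   -8 ]
[  0   0  -5  |    5 ]
Back-substitution:
u = (5) / -5 = -1
t = (-8 - (-1)*(-1)) / -3 = 3
s = (-21 - (5)*(-1)) / -4 = 4

(4, 3, -1)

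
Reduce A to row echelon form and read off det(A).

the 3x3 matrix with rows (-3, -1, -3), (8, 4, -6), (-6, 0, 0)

Forward elimination:
R2 <- R2 - (-8/3)*R1:  [   0  4/3  -14 ]
R3 <- R3 - (2)*R1:  [ 0  2  6 ]
R3 <- R3 - (3/2)*R2:  [  0   0  27 ]
Upper-triangular form:
[ -3   -1   -3 ]
[  0  4/3  -14 ]
[  0    0   27 ]
det(A) = (-1)^0 * (-3) * (4/3) * (27) = -108  (0 row swaps -> sign +1)

det(A) = -108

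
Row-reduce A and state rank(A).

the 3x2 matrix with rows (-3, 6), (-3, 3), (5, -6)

rank(A) = 2

Row reduction:
R2 <- R2 - (1)*R1:  [  0  -3 ]
R3 <- R3 - (-5/3)*R1:  [ 0  4 ]
R3 <- R3 - (-4/3)*R2:  [ 0  0 ]
Row echelon form:
[ -3   6 ]
[  0  -3 ]
[  0   0 ]
Nonzero rows / pivot columns: 2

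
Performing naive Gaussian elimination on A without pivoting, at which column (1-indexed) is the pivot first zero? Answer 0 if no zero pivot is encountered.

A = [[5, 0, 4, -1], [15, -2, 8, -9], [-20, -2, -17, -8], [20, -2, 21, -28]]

Naive forward elimination:
R2 <- R2 - (3)*R1:  [  0  -2  -4  -6 ]
R3 <- R3 - (-4)*R1:  [   0   -2   -1  -12 ]
R4 <- R4 - (4)*R1:  [   0   -2    5  -24 ]
R3 <- R3 - (1)*R2:  [  0   0   3  -6 ]
R4 <- R4 - (1)*R2:  [   0    0    9  -18 ]
R4 <- R4 - (3)*R3:  [ 0  0  0  0 ]
Matrix at this point:
[ 5   0   4  -1 ]
[ 0  -2  -4  -6 ]
[ 0   0   3  -6 ]
[ 0   0   0   0 ]
Pivot entry (4,4) in the last row is zero and there are no rows below to swap with -> zero pivot in column 4 (A is singular).

first zero-pivot column = 4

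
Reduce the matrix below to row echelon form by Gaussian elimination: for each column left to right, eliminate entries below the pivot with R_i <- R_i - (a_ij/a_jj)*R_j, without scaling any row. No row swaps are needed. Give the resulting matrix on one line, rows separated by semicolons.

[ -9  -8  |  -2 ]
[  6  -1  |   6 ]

Forward elimination:
R2 <- R2 - (-2/3)*R1:  [     0  -19/3   14/3 ]
Row echelon form:
[ -9     -8  |    -2 ]
[  0  -19/3  |  14/3 ]

REF = [-9 -8 -2; 0 -19/3 14/3]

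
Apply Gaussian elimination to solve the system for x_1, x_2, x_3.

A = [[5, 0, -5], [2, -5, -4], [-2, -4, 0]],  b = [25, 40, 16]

Forward elimination on [A|b]:
R2 <- R2 - (2/5)*R1:  [  0  -5  -2  30 ]
R3 <- R3 - (-2/5)*R1:  [  0  -4  -2  26 ]
R3 <- R3 - (4/5)*R2:  [    0     0  -2/5     2 ]
Row echelon form:
[ 5   0    -5  |  25 ]
[ 0  -5    -2  |  30 ]
[ 0   0  -2/5  |   2 ]
Back-substitution:
x_3 = (2) / (-2/5) = -5
x_2 = (30 - (-2)*(-5)) / -5 = -4
x_1 = (25 - (-5)*(-5)) / 5 = 0

(0, -4, -5)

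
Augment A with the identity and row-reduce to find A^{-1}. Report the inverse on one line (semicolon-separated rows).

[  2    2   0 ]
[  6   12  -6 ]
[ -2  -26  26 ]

inverse = [13/2 -13/6 -1/2; -6 13/6 1/2; -11/2 2 1/2]

Gauss-Jordan on [A | I]:
R1 <- (1/2)*R1:  [   1    1    0  |  1/2    0    0 ]
R2 <- R2 - (6)*R1:  [  0   6  -6  |  -3   1   0 ]
R3 <- R3 - (-2)*R1:  [   0  -24   26  |    1    0    1 ]
R2 <- (1/6)*R2:  [    0     1    -1  |  -1/2   1/6     0 ]
R1 <- R1 - (1)*R2:  [    1     0     1  |     1  -1/6     0 ]
R3 <- R3 - (-24)*R2:  [   0    0    2  |  -11    4    1 ]
R3 <- (1/2)*R3:  [     0      0      1  |  -11/2      2    1/2 ]
R1 <- R1 - (1)*R3:  [     1      0      0  |   13/2  -13/6   -1/2 ]
R2 <- R2 - (-1)*R3:  [    0     1     0  |    -6  13/6   1/2 ]
Right block of [I | A^{-1}] is the inverse:
[  13/2  -13/6  -1/2 ]
[    -6   13/6   1/2 ]
[ -11/2      2   1/2 ]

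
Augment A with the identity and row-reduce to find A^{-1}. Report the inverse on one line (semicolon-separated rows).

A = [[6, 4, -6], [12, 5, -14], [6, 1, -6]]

Gauss-Jordan on [A | I]:
R1 <- (1/6)*R1:  [   1  2/3   -1  |  1/6    0    0 ]
R2 <- R2 - (12)*R1:  [  0  -3  -2  |  -2   1   0 ]
R3 <- R3 - (6)*R1:  [  0  -3   0  |  -1   0   1 ]
R2 <- (1/-3)*R2:  [    0     1   2/3  |   2/3  -1/3     0 ]
R1 <- R1 - (2/3)*R2:  [     1      0  -13/9  |  -5/18    2/9      0 ]
R3 <- R3 - (-3)*R2:  [  0   0   2  |   1  -1   1 ]
R3 <- (1/2)*R3:  [    0     0     1  |   1/2  -1/2   1/2 ]
R1 <- R1 - (-13/9)*R3:  [     1      0      0  |    4/9   -1/2  13/18 ]
R2 <- R2 - (2/3)*R3:  [    0     1     0  |   1/3     0  -1/3 ]
Right block of [I | A^{-1}] is the inverse:
[ 4/9  -1/2  13/18 ]
[ 1/3     0   -1/3 ]
[ 1/2  -1/2    1/2 ]

inverse = [4/9 -1/2 13/18; 1/3 0 -1/3; 1/2 -1/2 1/2]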